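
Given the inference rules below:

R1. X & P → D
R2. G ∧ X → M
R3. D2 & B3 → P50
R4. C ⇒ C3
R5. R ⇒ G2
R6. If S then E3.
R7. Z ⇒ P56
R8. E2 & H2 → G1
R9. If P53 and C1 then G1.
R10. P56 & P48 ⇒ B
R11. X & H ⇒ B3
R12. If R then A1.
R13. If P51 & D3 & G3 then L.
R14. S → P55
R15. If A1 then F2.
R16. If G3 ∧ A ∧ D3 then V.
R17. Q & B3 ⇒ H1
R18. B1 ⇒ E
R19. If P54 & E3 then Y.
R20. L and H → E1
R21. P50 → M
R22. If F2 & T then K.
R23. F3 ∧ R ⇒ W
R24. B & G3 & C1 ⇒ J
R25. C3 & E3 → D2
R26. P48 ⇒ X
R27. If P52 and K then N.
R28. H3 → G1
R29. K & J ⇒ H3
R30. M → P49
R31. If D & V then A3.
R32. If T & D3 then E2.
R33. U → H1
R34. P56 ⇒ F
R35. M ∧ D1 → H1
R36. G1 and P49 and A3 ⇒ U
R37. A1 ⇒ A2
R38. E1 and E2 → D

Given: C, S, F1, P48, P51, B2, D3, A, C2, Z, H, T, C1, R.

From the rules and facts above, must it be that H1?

Forward chaining from the given facts derives: C3, G2, E3, P56, B, A1, P55, F2, K, D2, X, E2, F, A2, B3, P50, M, P49.
Rules concluding H1: R17 needs Q; R33 needs U; R35 needs D1 — none of these are established.

No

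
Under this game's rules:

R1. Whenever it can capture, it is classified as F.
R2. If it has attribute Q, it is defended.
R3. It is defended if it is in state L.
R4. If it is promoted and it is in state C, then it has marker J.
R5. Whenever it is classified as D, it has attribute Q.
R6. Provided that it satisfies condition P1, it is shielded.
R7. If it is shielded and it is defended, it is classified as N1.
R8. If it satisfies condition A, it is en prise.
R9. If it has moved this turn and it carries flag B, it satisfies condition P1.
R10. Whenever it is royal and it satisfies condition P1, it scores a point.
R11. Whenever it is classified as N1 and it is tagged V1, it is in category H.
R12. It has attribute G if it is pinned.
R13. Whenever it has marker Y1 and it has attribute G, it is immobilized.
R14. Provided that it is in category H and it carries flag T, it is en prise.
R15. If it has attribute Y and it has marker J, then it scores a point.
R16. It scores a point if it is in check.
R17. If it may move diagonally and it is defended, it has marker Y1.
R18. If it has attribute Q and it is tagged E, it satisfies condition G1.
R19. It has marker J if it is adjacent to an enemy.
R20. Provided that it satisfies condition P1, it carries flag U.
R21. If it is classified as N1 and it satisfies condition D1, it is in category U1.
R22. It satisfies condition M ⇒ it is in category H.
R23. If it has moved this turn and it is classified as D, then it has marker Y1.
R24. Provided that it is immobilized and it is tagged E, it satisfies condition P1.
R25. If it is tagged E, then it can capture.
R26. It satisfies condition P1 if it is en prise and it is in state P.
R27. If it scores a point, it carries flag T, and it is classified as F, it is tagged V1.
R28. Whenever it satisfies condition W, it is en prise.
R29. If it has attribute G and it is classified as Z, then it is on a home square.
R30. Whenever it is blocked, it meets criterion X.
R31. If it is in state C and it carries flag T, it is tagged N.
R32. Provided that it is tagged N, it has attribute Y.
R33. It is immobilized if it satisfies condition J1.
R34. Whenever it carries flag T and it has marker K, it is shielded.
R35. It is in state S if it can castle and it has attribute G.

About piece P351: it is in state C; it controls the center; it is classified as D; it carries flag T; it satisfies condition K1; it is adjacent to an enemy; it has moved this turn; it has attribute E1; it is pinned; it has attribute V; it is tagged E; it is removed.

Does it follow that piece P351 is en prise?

Yes

By R5 (it is classified as D): it has attribute Q.
By R12 (it is pinned): it has attribute G.
By R19 (it is adjacent to an enemy): it has marker J.
By R23 (it has moved this turn, it is classified as D): it has marker Y1.
By R25 (it is tagged E): it can capture.
By R31 (it is in state C, it carries flag T): it is tagged N.
By R32 (it is tagged N): it has attribute Y.
By R1 (it can capture): it is classified as F.
By R2 (it has attribute Q): it is defended.
By R13 (it has marker Y1, it has attribute G): it is immobilized.
By R15 (it has attribute Y, it has marker J): it scores a point.
By R24 (it is immobilized, it is tagged E): it satisfies condition P1.
By R27 (it scores a point, it carries flag T, it is classified as F): it is tagged V1.
By R6 (it satisfies condition P1): it is shielded.
By R7 (it is shielded, it is defended): it is classified as N1.
By R11 (it is classified as N1, it is tagged V1): it is in category H.
By R14 (it is in category H, it carries flag T): it is en prise.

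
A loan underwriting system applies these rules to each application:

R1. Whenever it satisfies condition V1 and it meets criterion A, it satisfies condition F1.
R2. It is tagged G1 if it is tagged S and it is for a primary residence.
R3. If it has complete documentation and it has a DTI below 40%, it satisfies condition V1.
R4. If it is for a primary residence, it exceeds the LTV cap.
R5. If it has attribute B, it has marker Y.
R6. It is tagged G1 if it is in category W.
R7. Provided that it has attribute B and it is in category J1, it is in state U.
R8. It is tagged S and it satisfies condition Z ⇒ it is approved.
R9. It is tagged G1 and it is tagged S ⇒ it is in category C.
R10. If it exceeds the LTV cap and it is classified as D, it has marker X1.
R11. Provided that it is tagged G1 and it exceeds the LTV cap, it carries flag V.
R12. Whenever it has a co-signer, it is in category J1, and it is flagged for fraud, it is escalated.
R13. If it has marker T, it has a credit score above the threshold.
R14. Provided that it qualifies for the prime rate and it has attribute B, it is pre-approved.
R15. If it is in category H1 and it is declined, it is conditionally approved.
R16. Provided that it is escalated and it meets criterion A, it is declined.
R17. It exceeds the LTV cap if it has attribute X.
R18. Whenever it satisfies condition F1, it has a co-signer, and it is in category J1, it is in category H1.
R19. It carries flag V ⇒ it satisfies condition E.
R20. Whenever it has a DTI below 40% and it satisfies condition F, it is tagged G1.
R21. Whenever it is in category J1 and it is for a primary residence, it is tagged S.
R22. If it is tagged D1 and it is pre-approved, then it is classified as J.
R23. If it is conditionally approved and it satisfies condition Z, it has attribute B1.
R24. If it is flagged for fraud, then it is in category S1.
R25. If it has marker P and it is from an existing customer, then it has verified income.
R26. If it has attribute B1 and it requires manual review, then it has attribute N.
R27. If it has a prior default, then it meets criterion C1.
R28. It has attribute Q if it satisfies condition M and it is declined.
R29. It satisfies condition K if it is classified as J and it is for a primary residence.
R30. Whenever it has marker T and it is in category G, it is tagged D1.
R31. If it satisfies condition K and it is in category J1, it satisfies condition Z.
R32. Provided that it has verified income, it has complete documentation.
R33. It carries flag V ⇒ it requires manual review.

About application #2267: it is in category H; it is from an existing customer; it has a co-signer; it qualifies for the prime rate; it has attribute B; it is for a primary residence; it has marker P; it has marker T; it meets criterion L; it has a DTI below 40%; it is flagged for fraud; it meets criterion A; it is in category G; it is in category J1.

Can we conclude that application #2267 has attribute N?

Yes

By R4 (it is for a primary residence): it exceeds the LTV cap.
By R12 (it has a co-signer, it is in category J1, it is flagged for fraud): it is escalated.
By R14 (it qualifies for the prime rate, it has attribute B): it is pre-approved.
By R16 (it is escalated, it meets criterion A): it is declined.
By R21 (it is in category J1, it is for a primary residence): it is tagged S.
By R25 (it has marker P, it is from an existing customer): it has verified income.
By R30 (it has marker T, it is in category G): it is tagged D1.
By R32 (it has verified income): it has complete documentation.
By R2 (it is tagged S, it is for a primary residence): it is tagged G1.
By R3 (it has complete documentation, it has a DTI below 40%): it satisfies condition V1.
By R11 (it is tagged G1, it exceeds the LTV cap): it carries flag V.
By R22 (it is tagged D1, it is pre-approved): it is classified as J.
By R29 (it is classified as J, it is for a primary residence): it satisfies condition K.
By R31 (it satisfies condition K, it is in category J1): it satisfies condition Z.
By R33 (it carries flag V): it requires manual review.
By R1 (it satisfies condition V1, it meets criterion A): it satisfies condition F1.
By R18 (it satisfies condition F1, it has a co-signer, it is in category J1): it is in category H1.
By R15 (it is in category H1, it is declined): it is conditionally approved.
By R23 (it is conditionally approved, it satisfies condition Z): it has attribute B1.
By R26 (it has attribute B1, it requires manual review): it has attribute N.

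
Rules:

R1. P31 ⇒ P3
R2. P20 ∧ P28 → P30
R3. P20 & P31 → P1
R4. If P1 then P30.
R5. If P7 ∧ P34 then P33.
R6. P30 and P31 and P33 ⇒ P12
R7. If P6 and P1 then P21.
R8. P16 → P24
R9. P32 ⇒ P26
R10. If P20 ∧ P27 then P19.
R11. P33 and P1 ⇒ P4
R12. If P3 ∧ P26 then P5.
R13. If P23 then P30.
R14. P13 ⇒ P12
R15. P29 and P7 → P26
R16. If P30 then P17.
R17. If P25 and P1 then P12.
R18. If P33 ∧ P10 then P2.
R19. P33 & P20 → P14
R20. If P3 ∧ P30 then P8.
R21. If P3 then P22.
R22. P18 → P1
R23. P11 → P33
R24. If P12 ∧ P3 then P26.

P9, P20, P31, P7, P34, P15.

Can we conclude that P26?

P3  (by R1: P31)
P1  (by R3: P20, P31)
P30  (by R4: P1)
P33  (by R5: P7, P34)
P12  (by R6: P30, P31, P33)
P26  (by R24: P12, P3)

Yes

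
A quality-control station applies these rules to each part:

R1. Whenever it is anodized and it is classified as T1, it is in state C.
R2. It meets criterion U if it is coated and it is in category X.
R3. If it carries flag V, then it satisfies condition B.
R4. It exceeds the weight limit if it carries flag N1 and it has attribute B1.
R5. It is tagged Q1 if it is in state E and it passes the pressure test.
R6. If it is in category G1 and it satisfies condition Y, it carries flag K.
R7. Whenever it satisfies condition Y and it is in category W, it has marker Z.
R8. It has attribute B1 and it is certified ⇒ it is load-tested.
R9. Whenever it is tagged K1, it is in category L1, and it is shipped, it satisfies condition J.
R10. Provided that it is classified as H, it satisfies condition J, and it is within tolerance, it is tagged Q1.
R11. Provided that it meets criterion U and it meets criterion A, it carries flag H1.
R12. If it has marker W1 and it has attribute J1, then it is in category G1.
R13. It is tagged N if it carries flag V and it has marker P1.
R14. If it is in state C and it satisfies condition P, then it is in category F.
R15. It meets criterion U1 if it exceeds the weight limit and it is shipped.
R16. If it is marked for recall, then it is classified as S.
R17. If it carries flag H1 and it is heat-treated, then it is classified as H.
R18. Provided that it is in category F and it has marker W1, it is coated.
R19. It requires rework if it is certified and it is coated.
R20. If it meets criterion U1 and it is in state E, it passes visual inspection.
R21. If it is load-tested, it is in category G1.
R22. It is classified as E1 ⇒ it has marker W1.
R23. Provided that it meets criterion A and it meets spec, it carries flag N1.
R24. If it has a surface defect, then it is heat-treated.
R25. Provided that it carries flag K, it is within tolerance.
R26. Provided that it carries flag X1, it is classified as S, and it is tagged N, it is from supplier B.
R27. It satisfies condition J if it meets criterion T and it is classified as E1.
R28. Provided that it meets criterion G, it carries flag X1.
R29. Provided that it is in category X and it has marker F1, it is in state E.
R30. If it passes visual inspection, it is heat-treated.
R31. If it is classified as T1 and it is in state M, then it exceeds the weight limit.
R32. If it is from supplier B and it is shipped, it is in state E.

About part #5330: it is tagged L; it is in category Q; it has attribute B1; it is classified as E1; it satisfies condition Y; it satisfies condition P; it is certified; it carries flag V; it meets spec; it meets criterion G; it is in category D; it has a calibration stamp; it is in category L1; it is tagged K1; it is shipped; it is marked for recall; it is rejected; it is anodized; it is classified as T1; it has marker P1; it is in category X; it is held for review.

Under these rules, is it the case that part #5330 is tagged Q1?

No

Forward chaining from the given facts derives: is in state C, satisfies condition B, is load-tested, satisfies condition J, is tagged N, is in category F, is classified as S, is in category G1, has marker W1, carries flag X1, carries flag K, is coated, requires rework, is within tolerance, is from supplier B, is in state E, meets criterion U.
Rules concluding "it is tagged Q1": R5 needs "it passes the pressure test"; R10 needs "it is classified as H" — none of these are established.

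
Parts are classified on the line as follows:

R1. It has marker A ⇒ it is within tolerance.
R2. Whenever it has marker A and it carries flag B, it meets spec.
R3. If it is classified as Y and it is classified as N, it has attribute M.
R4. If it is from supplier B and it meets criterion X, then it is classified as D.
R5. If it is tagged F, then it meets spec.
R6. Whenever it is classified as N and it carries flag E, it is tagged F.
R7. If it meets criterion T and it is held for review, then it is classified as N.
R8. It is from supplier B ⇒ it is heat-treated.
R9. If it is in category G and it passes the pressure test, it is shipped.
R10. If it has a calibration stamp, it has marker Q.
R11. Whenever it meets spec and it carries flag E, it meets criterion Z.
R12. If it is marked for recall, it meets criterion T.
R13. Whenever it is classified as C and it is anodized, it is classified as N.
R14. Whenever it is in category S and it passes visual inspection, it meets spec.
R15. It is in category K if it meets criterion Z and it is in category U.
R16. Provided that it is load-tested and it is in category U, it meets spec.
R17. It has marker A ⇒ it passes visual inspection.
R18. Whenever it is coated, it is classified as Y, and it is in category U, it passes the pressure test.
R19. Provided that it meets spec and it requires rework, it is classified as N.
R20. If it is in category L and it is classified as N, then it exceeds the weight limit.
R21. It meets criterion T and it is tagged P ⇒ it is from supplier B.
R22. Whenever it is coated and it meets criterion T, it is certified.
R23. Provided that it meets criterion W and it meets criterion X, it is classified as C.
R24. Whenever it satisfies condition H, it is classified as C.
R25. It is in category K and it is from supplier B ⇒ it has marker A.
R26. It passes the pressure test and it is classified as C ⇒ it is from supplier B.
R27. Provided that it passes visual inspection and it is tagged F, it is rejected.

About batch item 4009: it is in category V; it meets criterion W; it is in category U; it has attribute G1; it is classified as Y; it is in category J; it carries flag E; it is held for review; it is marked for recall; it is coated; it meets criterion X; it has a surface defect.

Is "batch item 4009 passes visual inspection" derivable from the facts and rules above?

Yes

By R12 (it is marked for recall): it meets criterion T.
By R18 (it is coated, it is classified as Y, it is in category U): it passes the pressure test.
By R23 (it meets criterion W, it meets criterion X): it is classified as C.
By R26 (it passes the pressure test, it is classified as C): it is from supplier B.
By R7 (it meets criterion T, it is held for review): it is classified as N.
By R6 (it is classified as N, it carries flag E): it is tagged F.
By R5 (it is tagged F): it meets spec.
By R11 (it meets spec, it carries flag E): it meets criterion Z.
By R15 (it meets criterion Z, it is in category U): it is in category K.
By R25 (it is in category K, it is from supplier B): it has marker A.
By R17 (it has marker A): it passes visual inspection.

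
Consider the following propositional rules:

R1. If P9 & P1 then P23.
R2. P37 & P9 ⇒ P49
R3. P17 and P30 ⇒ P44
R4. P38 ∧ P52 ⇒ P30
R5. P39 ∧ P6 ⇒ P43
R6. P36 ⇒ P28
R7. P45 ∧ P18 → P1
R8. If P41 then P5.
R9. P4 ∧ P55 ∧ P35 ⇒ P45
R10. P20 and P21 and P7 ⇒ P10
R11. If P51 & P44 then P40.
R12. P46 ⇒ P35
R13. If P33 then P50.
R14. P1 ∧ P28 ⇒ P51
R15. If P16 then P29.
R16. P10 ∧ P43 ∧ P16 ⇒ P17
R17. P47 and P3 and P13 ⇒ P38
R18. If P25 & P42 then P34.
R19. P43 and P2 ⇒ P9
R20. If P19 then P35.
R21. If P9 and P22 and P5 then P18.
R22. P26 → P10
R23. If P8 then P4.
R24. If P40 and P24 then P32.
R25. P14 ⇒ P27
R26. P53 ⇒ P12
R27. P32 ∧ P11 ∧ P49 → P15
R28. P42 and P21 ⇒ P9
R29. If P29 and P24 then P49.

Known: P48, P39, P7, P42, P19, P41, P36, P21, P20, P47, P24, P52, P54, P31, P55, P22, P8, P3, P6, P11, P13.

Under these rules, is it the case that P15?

No

Forward chaining from the given facts derives: P43, P28, P5, P10, P38, P35, P4, P9, P30, P45, P18, P1, P51, P23.
The only rule concluding P15 is R27, which needs P32; that is never established.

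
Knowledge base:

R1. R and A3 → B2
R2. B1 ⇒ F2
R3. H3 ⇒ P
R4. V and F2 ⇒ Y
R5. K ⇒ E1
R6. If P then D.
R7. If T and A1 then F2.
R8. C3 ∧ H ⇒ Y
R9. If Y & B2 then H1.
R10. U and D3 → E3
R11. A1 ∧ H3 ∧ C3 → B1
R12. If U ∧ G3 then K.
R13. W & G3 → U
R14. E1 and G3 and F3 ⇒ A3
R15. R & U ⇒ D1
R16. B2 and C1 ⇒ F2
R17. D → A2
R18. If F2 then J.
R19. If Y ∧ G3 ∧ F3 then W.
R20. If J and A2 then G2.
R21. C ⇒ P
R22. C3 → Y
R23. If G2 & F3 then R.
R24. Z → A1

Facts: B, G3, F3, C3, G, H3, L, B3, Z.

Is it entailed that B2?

Yes

P  (by R3: H3)
D  (by R6: P)
A2  (by R17: D)
Y  (by R22: C3)
A1  (by R24: Z)
B1  (by R11: A1, H3, C3)
W  (by R19: Y, G3, F3)
F2  (by R2: B1)
U  (by R13: W, G3)
J  (by R18: F2)
G2  (by R20: J, A2)
R  (by R23: G2, F3)
K  (by R12: U, G3)
E1  (by R5: K)
A3  (by R14: E1, G3, F3)
B2  (by R1: R, A3)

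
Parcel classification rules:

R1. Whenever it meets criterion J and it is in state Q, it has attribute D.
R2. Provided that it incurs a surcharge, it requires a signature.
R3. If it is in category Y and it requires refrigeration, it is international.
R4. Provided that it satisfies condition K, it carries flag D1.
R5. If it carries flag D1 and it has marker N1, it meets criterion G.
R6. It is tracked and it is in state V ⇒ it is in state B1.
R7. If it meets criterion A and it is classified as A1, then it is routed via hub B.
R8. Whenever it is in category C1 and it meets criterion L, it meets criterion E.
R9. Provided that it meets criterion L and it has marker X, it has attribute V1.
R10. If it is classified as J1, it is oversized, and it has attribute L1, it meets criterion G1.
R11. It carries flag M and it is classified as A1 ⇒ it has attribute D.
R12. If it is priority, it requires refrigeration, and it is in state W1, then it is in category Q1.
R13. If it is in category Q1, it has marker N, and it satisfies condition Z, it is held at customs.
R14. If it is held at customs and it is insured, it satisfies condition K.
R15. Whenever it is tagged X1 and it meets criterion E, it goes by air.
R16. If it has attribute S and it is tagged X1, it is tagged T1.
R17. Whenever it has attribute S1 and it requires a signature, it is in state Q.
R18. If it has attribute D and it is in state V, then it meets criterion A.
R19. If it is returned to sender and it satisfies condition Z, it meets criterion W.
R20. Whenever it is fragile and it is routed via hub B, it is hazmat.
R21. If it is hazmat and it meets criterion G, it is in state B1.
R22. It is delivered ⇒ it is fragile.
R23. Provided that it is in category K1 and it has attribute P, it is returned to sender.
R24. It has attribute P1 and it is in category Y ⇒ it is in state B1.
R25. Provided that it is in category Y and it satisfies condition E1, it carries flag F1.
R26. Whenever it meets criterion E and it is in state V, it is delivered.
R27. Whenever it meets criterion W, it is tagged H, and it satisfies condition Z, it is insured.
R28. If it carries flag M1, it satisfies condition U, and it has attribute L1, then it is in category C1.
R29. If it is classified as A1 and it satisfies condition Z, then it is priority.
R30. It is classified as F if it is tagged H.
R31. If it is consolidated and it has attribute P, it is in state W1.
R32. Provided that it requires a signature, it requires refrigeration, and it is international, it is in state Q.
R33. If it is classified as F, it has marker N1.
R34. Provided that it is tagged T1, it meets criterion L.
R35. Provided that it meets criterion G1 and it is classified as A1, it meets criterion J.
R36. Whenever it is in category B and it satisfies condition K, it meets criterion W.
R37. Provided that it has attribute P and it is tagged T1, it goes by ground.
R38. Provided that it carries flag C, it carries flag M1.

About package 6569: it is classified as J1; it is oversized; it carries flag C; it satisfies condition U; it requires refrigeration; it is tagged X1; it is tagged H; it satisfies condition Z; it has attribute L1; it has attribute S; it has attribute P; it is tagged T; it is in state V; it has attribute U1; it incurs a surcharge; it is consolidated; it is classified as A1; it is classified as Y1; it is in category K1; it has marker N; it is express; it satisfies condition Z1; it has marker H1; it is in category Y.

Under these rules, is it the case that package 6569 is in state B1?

By R2 (it incurs a surcharge): it requires a signature.
By R3 (it is in category Y, it requires refrigeration): it is international.
By R10 (it is classified as J1, it is oversized, it has attribute L1): it meets criterion G1.
By R16 (it has attribute S, it is tagged X1): it is tagged T1.
By R23 (it is in category K1, it has attribute P): it is returned to sender.
By R29 (it is classified as A1, it satisfies condition Z): it is priority.
By R30 (it is tagged H): it is classified as F.
By R31 (it is consolidated, it has attribute P): it is in state W1.
By R32 (it requires a signature, it requires refrigeration, it is international): it is in state Q.
By R33 (it is classified as F): it has marker N1.
By R34 (it is tagged T1): it meets criterion L.
By R35 (it meets criterion G1, it is classified as A1): it meets criterion J.
By R38 (it carries flag C): it carries flag M1.
By R1 (it meets criterion J, it is in state Q): it has attribute D.
By R12 (it is priority, it requires refrigeration, it is in state W1): it is in category Q1.
By R13 (it is in category Q1, it has marker N, it satisfies condition Z): it is held at customs.
By R18 (it has attribute D, it is in state V): it meets criterion A.
By R19 (it is returned to sender, it satisfies condition Z): it meets criterion W.
By R27 (it meets criterion W, it is tagged H, it satisfies condition Z): it is insured.
By R28 (it carries flag M1, it satisfies condition U, it has attribute L1): it is in category C1.
By R7 (it meets criterion A, it is classified as A1): it is routed via hub B.
By R8 (it is in category C1, it meets criterion L): it meets criterion E.
By R14 (it is held at customs, it is insured): it satisfies condition K.
By R26 (it meets criterion E, it is in state V): it is delivered.
By R4 (it satisfies condition K): it carries flag D1.
By R5 (it carries flag D1, it has marker N1): it meets criterion G.
By R22 (it is delivered): it is fragile.
By R20 (it is fragile, it is routed via hub B): it is hazmat.
By R21 (it is hazmat, it meets criterion G): it is in state B1.

Yes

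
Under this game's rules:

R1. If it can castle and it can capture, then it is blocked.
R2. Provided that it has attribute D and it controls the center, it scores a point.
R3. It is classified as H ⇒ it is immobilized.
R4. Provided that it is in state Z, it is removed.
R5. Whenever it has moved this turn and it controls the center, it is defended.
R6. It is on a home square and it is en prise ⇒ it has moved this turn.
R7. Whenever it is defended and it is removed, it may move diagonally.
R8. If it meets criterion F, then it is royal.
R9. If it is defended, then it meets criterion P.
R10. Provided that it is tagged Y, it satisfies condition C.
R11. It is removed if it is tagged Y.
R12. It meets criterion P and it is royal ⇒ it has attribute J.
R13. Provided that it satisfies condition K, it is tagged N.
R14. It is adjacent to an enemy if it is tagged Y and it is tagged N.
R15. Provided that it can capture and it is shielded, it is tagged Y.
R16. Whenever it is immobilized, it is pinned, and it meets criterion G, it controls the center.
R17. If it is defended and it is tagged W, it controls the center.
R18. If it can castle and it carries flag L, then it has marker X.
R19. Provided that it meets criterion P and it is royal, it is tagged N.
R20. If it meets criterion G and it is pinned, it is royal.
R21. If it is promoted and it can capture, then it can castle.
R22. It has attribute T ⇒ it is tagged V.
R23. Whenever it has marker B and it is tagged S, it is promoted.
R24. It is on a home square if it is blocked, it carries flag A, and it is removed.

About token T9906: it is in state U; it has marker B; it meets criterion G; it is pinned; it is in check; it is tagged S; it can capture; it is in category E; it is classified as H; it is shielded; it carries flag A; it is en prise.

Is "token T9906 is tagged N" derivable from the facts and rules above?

By R3 (it is classified as H): it is immobilized.
By R15 (it can capture, it is shielded): it is tagged Y.
By R16 (it is immobilized, it is pinned, it meets criterion G): it controls the center.
By R20 (it meets criterion G, it is pinned): it is royal.
By R23 (it has marker B, it is tagged S): it is promoted.
By R11 (it is tagged Y): it is removed.
By R21 (it is promoted, it can capture): it can castle.
By R1 (it can castle, it can capture): it is blocked.
By R24 (it is blocked, it carries flag A, it is removed): it is on a home square.
By R6 (it is on a home square, it is en prise): it has moved this turn.
By R5 (it has moved this turn, it controls the center): it is defended.
By R9 (it is defended): it meets criterion P.
By R19 (it meets criterion P, it is royal): it is tagged N.

Yes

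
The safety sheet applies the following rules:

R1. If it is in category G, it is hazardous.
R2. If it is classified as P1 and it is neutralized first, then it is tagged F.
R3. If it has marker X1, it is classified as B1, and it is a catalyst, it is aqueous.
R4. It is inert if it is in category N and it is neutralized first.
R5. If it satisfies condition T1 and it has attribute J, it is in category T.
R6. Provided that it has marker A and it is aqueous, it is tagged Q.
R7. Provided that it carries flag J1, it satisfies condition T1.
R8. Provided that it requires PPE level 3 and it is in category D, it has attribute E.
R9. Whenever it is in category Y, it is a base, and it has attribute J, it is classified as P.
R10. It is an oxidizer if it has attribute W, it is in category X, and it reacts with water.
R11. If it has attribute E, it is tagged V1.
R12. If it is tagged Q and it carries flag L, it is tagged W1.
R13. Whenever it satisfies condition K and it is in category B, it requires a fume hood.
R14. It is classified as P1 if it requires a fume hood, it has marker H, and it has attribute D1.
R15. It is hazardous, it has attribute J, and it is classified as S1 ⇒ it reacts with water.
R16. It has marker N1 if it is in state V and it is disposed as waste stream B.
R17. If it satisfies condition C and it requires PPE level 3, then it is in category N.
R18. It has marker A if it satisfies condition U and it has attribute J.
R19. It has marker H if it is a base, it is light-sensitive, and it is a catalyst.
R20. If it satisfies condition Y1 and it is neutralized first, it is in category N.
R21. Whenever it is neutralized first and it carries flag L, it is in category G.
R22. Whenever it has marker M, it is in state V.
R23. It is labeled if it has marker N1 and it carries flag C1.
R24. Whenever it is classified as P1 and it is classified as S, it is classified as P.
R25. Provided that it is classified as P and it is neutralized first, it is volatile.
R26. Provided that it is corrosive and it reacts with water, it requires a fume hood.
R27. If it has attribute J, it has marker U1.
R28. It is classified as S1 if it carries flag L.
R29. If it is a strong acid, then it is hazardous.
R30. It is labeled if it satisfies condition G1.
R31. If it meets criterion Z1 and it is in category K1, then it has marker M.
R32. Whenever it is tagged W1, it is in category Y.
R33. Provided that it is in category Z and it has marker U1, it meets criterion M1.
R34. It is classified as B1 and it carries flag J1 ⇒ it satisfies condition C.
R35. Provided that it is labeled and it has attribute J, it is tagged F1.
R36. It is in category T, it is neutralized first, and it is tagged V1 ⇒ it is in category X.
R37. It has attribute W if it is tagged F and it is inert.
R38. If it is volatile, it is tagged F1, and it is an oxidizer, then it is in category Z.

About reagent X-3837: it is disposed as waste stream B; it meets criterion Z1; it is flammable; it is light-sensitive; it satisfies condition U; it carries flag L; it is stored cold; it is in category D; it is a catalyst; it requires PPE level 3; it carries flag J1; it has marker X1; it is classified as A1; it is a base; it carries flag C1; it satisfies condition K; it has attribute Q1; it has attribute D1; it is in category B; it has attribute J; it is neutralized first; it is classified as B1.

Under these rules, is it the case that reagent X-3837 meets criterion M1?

Forward chaining from the given facts derives: is aqueous, satisfies condition T1, has attribute E, is tagged V1, requires a fume hood, has marker A, has marker H, is in category G, has marker U1, is classified as S1, satisfies condition C, is hazardous, is in category T, is tagged Q, is tagged W1, is classified as P1, reacts with water, is in category N, is in category Y, is in category X, is tagged F, is inert, is classified as P, is volatile, has attribute W, is an oxidizer.
The only rule concluding "it meets criterion M1" is R33, which needs "it is in category Z"; that is never established.

No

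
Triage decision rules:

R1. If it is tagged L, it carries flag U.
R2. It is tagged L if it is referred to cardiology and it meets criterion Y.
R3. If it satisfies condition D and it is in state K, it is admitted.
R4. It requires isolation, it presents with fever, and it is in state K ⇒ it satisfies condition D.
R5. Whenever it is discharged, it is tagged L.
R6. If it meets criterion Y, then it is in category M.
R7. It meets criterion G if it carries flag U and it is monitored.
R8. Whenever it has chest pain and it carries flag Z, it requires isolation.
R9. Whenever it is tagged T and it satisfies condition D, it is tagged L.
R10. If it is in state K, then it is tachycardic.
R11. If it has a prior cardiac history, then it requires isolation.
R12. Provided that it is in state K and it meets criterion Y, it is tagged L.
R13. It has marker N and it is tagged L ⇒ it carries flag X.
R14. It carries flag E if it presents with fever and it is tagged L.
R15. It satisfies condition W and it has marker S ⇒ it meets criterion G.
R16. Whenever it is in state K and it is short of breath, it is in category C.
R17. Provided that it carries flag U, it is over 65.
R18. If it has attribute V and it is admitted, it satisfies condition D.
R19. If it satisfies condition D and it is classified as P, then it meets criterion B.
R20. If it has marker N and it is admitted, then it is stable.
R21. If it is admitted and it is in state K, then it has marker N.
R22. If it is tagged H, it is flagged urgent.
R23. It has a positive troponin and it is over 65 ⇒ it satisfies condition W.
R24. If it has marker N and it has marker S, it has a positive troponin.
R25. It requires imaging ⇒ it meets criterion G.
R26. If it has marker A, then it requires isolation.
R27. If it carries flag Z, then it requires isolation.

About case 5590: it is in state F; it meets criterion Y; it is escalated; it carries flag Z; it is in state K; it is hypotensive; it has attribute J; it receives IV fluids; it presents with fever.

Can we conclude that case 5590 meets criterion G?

Forward chaining from the given facts derives: is in category M, is tachycardic, is tagged L, carries flag E, requires isolation, carries flag U, satisfies condition D, is over 65, is admitted, has marker N, carries flag X, is stable.
Rules concluding "it meets criterion G": R7 needs "it is monitored"; R15 needs "it satisfies condition W"; R25 needs "it requires imaging" — none of these are established.

No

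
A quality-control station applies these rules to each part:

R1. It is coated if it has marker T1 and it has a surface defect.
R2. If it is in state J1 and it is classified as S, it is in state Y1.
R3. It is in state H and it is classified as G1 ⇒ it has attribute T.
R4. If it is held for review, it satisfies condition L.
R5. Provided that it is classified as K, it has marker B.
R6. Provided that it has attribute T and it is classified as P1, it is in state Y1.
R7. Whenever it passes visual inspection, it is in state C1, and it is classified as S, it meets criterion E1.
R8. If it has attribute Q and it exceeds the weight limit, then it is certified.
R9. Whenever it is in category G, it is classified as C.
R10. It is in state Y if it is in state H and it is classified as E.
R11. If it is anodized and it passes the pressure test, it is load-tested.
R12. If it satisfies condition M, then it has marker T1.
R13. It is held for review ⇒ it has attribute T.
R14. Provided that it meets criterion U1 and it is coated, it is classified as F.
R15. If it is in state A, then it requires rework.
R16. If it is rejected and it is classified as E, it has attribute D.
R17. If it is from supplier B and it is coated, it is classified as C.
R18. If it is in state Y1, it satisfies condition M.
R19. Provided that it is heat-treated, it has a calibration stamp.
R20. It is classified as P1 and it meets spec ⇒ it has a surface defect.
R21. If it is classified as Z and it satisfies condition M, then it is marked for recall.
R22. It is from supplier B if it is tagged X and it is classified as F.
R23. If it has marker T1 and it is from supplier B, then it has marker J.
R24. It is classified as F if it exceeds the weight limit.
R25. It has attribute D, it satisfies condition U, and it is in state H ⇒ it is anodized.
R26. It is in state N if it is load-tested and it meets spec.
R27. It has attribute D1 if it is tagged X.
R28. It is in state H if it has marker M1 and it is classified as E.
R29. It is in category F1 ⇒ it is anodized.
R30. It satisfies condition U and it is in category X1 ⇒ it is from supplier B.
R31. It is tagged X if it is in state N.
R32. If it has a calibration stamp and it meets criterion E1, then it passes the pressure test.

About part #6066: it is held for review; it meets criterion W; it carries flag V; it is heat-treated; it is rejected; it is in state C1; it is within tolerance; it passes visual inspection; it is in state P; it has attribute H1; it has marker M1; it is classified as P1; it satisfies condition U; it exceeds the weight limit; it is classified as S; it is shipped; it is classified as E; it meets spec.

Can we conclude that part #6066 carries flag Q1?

Forward chaining from the given facts derives: satisfies condition L, meets criterion E1, has attribute T, has attribute D, has a calibration stamp, has a surface defect, is classified as F, is in state H, passes the pressure test, is in state Y1, is in state Y, satisfies condition M, is anodized, is load-tested, has marker T1, is in state N, is tagged X, is coated, is from supplier B, has marker J, has attribute D1, is classified as C.
No rule has "it carries flag Q1" as its conclusion, and it is not among the given facts.

No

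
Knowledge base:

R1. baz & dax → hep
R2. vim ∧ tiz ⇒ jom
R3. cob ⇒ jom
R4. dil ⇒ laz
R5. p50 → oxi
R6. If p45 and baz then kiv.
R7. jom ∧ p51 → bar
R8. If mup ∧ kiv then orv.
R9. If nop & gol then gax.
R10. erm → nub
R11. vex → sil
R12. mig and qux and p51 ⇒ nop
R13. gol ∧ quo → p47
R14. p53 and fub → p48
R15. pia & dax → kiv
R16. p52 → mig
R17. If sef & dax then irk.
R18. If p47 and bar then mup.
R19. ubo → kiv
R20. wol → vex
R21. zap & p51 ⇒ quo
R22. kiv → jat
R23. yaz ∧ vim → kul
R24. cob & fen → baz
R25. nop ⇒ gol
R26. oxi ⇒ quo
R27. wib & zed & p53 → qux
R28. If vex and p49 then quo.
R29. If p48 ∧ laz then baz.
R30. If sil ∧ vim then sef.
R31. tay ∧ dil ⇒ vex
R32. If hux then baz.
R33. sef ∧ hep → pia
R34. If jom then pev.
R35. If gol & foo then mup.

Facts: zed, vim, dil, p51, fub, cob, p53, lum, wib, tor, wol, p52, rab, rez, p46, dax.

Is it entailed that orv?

Forward chaining from the given facts derives: jom, laz, bar, p48, mig, vex, qux, baz, pev, hep, sil, nop, gol, sef, pia, gax, kiv, irk, jat.
The only rule concluding orv is R8, which needs mup; that is never established.

No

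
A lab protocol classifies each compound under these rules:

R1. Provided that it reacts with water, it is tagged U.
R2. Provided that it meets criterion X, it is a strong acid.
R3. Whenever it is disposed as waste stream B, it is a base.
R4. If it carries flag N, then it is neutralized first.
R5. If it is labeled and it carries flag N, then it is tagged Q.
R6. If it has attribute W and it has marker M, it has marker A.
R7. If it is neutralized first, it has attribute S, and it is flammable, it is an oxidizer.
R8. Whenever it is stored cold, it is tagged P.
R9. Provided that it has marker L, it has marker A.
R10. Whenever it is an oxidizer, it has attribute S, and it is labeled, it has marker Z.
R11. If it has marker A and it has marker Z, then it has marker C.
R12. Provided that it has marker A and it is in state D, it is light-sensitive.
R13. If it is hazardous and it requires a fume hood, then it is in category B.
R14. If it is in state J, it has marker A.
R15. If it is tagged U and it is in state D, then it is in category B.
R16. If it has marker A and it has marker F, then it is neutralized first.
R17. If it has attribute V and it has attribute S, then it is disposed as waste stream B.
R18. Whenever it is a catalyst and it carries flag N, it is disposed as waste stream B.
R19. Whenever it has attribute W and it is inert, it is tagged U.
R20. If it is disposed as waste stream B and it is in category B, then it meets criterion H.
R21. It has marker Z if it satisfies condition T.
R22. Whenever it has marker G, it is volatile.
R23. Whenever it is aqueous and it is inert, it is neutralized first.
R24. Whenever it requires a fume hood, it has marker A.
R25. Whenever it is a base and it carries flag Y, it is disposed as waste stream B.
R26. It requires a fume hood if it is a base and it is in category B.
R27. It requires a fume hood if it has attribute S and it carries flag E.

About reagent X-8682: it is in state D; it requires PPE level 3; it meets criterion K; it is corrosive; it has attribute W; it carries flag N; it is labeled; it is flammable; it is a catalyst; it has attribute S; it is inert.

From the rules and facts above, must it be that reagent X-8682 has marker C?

Yes

By R4 (it carries flag N): it is neutralized first.
By R7 (it is neutralized first, it has attribute S, it is flammable): it is an oxidizer.
By R10 (it is an oxidizer, it has attribute S, it is labeled): it has marker Z.
By R18 (it is a catalyst, it carries flag N): it is disposed as waste stream B.
By R19 (it has attribute W, it is inert): it is tagged U.
By R3 (it is disposed as waste stream B): it is a base.
By R15 (it is tagged U, it is in state D): it is in category B.
By R26 (it is a base, it is in category B): it requires a fume hood.
By R24 (it requires a fume hood): it has marker A.
By R11 (it has marker A, it has marker Z): it has marker C.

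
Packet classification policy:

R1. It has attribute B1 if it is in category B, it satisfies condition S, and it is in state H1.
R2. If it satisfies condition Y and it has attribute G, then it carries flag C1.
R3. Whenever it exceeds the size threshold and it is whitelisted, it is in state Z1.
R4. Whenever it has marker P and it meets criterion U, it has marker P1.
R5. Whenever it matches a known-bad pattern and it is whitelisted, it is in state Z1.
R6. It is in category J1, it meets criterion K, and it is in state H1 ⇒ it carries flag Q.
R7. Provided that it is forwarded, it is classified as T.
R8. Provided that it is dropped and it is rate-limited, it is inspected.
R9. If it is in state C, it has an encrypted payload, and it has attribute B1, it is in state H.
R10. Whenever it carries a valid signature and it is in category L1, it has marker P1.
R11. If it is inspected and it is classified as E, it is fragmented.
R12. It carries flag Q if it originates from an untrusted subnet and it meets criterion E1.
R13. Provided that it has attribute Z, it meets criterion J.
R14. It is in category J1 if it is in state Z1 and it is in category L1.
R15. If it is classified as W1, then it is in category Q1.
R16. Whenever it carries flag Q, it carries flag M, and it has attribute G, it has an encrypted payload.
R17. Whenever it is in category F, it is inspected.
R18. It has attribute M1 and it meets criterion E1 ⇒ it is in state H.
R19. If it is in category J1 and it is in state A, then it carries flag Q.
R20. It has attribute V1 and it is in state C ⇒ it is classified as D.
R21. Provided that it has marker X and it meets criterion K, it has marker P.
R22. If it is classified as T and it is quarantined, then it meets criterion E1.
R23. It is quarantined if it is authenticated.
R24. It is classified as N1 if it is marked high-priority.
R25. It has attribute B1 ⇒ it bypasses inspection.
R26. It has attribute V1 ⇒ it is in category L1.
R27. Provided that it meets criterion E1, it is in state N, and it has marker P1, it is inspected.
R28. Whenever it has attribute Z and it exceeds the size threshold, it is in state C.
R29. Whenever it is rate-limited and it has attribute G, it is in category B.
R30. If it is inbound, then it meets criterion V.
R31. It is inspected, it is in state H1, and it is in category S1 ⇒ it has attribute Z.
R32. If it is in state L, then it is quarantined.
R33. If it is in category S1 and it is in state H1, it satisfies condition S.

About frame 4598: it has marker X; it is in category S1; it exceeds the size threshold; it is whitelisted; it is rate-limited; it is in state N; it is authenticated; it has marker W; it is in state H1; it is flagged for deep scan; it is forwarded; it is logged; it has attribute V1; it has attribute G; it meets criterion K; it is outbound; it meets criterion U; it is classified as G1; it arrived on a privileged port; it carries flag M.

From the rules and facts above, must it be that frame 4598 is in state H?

By R3 (it exceeds the size threshold, it is whitelisted): it is in state Z1.
By R7 (it is forwarded): it is classified as T.
By R21 (it has marker X, it meets criterion K): it has marker P.
By R23 (it is authenticated): it is quarantined.
By R26 (it has attribute V1): it is in category L1.
By R29 (it is rate-limited, it has attribute G): it is in category B.
By R33 (it is in category S1, it is in state H1): it satisfies condition S.
By R1 (it is in category B, it satisfies condition S, it is in state H1): it has attribute B1.
By R4 (it has marker P, it meets criterion U): it has marker P1.
By R14 (it is in state Z1, it is in category L1): it is in category J1.
By R22 (it is classified as T, it is quarantined): it meets criterion E1.
By R27 (it meets criterion E1, it is in state N, it has marker P1): it is inspected.
By R31 (it is inspected, it is in state H1, it is in category S1): it has attribute Z.
By R6 (it is in category J1, it meets criterion K, it is in state H1): it carries flag Q.
By R16 (it carries flag Q, it carries flag M, it has attribute G): it has an encrypted payload.
By R28 (it has attribute Z, it exceeds the size threshold): it is in state C.
By R9 (it is in state C, it has an encrypted payload, it has attribute B1): it is in state H.

Yes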